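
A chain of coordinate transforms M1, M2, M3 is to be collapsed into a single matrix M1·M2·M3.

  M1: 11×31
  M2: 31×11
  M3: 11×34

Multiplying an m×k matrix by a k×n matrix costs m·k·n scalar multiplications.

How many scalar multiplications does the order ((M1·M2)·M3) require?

7865

(M1·M2): 11×31 by 31×11 → 11×11, cost 11·31·11 = 3751
((M1·M2)·M3): 11×11 by 11×34 → 11×34, cost 11·11·34 = 4114; cumulative 7865
Total: 7865 scalar multiplications.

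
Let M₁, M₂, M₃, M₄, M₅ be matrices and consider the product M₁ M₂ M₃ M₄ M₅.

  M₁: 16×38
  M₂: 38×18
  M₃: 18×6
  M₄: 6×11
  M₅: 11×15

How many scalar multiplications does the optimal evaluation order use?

Adjacent pairs: M₁M₂ = 16·38·18 = 10944; M₂M₃ = 38·18·6 = 4104; M₃M₄ = 18·6·11 = 1188; M₄M₅ = 6·11·15 = 990.
Length 3: M₁..M₃: k=1: 0+4104+16·38·6=7752; k=2: 10944+0+16·18·6=12672 → min 7752 | M₂..M₄: k=2: 0+1188+38·18·11=8712; k=3: 4104+0+38·6·11=6612 → min 6612 | M₃..M₅: k=3: 0+990+18·6·15=2610; k=4: 1188+0+18·11·15=4158 → min 2610.
Length 4: M₁..M₄: k=1: 0+6612+16·38·11=13300; k=2: 10944+1188+16·18·11=15300; k=3: 7752+0+16·6·11=8808 → min 8808 | M₂..M₅: k=2: 0+2610+38·18·15=12870; k=3: 4104+990+38·6·15=8514; k=4: 6612+0+38·11·15=12882 → min 8514.
Length 5: M₁..M₅: k=1: 0+8514+16·38·15=17634; k=2: 10944+2610+16·18·15=17874; k=3: 7752+990+16·6·15=10182; k=4: 8808+0+16·11·15=11448 → min 10182.
Optimal order: ((M₁ (M₂ M₃)) (M₄ M₅)) with cost 10182.

10182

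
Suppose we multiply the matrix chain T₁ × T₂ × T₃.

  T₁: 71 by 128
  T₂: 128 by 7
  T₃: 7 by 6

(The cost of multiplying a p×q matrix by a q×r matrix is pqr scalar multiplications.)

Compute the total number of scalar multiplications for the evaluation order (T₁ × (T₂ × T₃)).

59904

(T₂ × T₃): 128×7 by 7×6 → 128×6, cost 128·7·6 = 5376
(T₁ × (T₂ × T₃)): 71×128 by 128×6 → 71×6, cost 71·128·6 = 54528; cumulative 59904
Total: 59904 scalar multiplications.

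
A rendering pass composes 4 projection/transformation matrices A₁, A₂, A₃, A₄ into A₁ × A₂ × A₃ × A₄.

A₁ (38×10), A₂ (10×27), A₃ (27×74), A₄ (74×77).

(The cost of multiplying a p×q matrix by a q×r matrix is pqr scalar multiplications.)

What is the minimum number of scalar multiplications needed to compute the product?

Adjacent pairs: A₁A₂ = 38·10·27 = 10260; A₂A₃ = 10·27·74 = 19980; A₃A₄ = 27·74·77 = 153846.
Length 3: A₁..A₃: k=1: 0+19980+38·10·74=48100; k=2: 10260+0+38·27·74=86184 → min 48100 | A₂..A₄: k=2: 0+153846+10·27·77=174636; k=3: 19980+0+10·74·77=76960 → min 76960.
Length 4: A₁..A₄: k=1: 0+76960+38·10·77=106220; k=2: 10260+153846+38·27·77=243108; k=3: 48100+0+38·74·77=264624 → min 106220.
Optimal order: (A₁ × ((A₂ × A₃) × A₄)) with cost 106220.

106220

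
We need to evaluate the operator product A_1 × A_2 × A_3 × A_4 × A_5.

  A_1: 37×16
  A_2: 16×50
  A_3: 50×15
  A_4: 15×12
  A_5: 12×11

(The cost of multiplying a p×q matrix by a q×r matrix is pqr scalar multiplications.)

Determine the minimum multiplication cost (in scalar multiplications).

Adjacent pairs: A_1A_2 = 37·16·50 = 29600; A_2A_3 = 16·50·15 = 12000; A_3A_4 = 50·15·12 = 9000; A_4A_5 = 15·12·11 = 1980.
Length 3: A_1..A_3: k=1: 0+12000+37·16·15=20880; k=2: 29600+0+37·50·15=57350 → min 20880 | A_2..A_4: k=2: 0+9000+16·50·12=18600; k=3: 12000+0+16·15·12=14880 → min 14880 | A_3..A_5: k=3: 0+1980+50·15·11=10230; k=4: 9000+0+50·12·11=15600 → min 10230.
Length 4: A_1..A_4: k=1: 0+14880+37·16·12=21984; k=2: 29600+9000+37·50·12=60800; k=3: 20880+0+37·15·12=27540 → min 21984 | A_2..A_5: k=2: 0+10230+16·50·11=19030; k=3: 12000+1980+16·15·11=16620; k=4: 14880+0+16·12·11=16992 → min 16620.
Length 5: A_1..A_5: k=1: 0+16620+37·16·11=23132; k=2: 29600+10230+37·50·11=60180; k=3: 20880+1980+37·15·11=28965; k=4: 21984+0+37·12·11=26868 → min 23132.
Optimal order: (A_1 × ((A_2 × A_3) × (A_4 × A_5))) with cost 23132.

23132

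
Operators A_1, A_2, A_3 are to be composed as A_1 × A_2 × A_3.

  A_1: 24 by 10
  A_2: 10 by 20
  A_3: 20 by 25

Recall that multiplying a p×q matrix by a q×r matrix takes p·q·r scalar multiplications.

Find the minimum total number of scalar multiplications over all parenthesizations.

Order (A_1 × (A_2 × A_3)): (A_2 × A_3): 10×20 by 20×25 → 10×25, cost 10·20·25 = 5000; (A_1 × (A_2 × A_3)): 24×10 by 10×25 → 24×25, cost 24·10·25 = 6000; cumulative 11000. Total 11000.
Order ((A_1 × A_2) × A_3): (A_1 × A_2): 24×10 by 10×20 → 24×20, cost 24·10·20 = 4800; ((A_1 × A_2) × A_3): 24×20 by 20×25 → 24×25, cost 24·20·25 = 12000; cumulative 16800. Total 16800.
Minimum: 11000.

11000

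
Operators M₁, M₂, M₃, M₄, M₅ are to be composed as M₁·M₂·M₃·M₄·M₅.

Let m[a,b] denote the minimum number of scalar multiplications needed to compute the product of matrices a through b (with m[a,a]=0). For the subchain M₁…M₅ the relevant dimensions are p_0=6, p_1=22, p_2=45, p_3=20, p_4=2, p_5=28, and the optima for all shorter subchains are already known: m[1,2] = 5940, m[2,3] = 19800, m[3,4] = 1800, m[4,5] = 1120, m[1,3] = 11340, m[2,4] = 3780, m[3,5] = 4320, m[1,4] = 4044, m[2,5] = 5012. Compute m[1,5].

4380

m[1,5] = min over k∈[1,4] of m[1,k]+m[k+1,5]+p_{0}·p_k·p_{5}.
k=1: 0 + 5012 + 6·22·28 = 8708; k=2: 5940 + 4320 + 6·45·28 = 17820; k=3: 11340 + 1120 + 6·20·28 = 15820; k=4: 4044 + 0 + 6·2·28 = 4380.
Minimum: 4380 at k=4.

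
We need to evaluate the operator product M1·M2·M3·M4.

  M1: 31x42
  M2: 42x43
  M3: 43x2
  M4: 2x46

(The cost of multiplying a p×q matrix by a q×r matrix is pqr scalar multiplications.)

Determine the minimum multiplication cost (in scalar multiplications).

Adjacent pairs: M1M2 = 31·42·43 = 55986; M2M3 = 42·43·2 = 3612; M3M4 = 43·2·46 = 3956.
Length 3: M1..M3: k=1: 0+3612+31·42·2=6216; k=2: 55986+0+31·43·2=58652 → min 6216 | M2..M4: k=2: 0+3956+42·43·46=87032; k=3: 3612+0+42·2·46=7476 → min 7476.
Length 4: M1..M4: k=1: 0+7476+31·42·46=67368; k=2: 55986+3956+31·43·46=121260; k=3: 6216+0+31·2·46=9068 → min 9068.
Optimal order: ((M1·(M2·M3))·M4) with cost 9068.

9068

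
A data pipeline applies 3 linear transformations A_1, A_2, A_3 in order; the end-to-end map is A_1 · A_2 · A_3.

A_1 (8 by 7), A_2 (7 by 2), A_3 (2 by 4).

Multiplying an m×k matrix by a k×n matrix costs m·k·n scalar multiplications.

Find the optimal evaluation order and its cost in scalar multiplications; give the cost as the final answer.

(A_1 · (A_2 · A_3)): cost 280.
((A_1 · A_2) · A_3): cost 176.
Optimal: ((A_1 · A_2) · A_3) with cost 176.

176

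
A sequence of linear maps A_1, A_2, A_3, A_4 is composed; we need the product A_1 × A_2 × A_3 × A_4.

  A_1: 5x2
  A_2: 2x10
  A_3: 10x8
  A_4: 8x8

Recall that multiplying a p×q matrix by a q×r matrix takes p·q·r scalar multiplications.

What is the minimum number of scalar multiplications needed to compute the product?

Adjacent pairs: A_1A_2 = 5·2·10 = 100; A_2A_3 = 2·10·8 = 160; A_3A_4 = 10·8·8 = 640.
Length 3: A_1..A_3: k=1: 0+160+5·2·8=240; k=2: 100+0+5·10·8=500 → min 240 | A_2..A_4: k=2: 0+640+2·10·8=800; k=3: 160+0+2·8·8=288 → min 288.
Length 4: A_1..A_4: k=1: 0+288+5·2·8=368; k=2: 100+640+5·10·8=1140; k=3: 240+0+5·8·8=560 → min 368.
Optimal order: (A_1 × ((A_2 × A_3) × A_4)) with cost 368.

368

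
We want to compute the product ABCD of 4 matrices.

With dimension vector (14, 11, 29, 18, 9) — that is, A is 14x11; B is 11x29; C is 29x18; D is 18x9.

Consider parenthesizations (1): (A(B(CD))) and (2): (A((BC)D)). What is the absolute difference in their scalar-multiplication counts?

45

Order (1) = (A(B(CD))): (CD): 29×18 by 18×9 → 29×9, cost 29·18·9 = 4698; (B(CD)): 11×29 by 29×9 → 11×9, cost 11·29·9 = 2871; cumulative 7569; (A(B(CD))): 14×11 by 11×9 → 14×9, cost 14·11·9 = 1386; cumulative 8955. Total 8955.
Order (2) = (A((BC)D)): (BC): 11×29 by 29×18 → 11×18, cost 11·29·18 = 5742; ((BC)D): 11×18 by 18×9 → 11×9, cost 11·18·9 = 1782; cumulative 7524; (A((BC)D)): 14×11 by 11×9 → 14×9, cost 14·11·9 = 1386; cumulative 8910. Total 8910.
Difference: |8955 − 8910| = 45.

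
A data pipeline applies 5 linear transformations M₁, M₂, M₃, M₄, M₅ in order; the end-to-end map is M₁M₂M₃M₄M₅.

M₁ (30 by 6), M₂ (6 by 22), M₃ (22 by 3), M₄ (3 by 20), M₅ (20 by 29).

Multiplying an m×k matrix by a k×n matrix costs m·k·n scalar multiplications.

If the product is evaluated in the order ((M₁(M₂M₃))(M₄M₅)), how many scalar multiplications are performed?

(M₂M₃): 6×22 by 22×3 → 6×3, cost 6·22·3 = 396
(M₁(M₂M₃)): 30×6 by 6×3 → 30×3, cost 30·6·3 = 540; cumulative 936
(M₄M₅): 3×20 by 20×29 → 3×29, cost 3·20·29 = 1740
((M₁(M₂M₃))(M₄M₅)): 30×3 by 3×29 → 30×29, cost 30·3·29 = 2610; cumulative 5286
Total: 5286 scalar multiplications.

5286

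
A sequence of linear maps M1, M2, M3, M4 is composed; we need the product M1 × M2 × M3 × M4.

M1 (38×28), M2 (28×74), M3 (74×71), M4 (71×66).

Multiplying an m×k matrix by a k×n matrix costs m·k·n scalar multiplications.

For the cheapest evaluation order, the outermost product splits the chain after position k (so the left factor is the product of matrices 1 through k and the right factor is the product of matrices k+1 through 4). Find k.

1

Adjacent pairs: M1M2 = 38·28·74 = 78736; M2M3 = 28·74·71 = 147112; M3M4 = 74·71·66 = 346764.
Length 3: M1..M3: k=1: 0+147112+38·28·71=222656; k=2: 78736+0+38·74·71=278388 → min 222656 | M2..M4: k=2: 0+346764+28·74·66=483516; k=3: 147112+0+28·71·66=278320 → min 278320.
Top-level splits: k=1: (M1..M1)·(M2..M4) → 0+278320+38·28·66 = 348544; k=2: (M1..M2)·(M3..M4) → 78736+346764+38·74·66 = 611092; k=3: (M1..M3)·(M4..M4) → 222656+0+38·71·66 = 400724.
Best split is after M1, i.e. k = 1.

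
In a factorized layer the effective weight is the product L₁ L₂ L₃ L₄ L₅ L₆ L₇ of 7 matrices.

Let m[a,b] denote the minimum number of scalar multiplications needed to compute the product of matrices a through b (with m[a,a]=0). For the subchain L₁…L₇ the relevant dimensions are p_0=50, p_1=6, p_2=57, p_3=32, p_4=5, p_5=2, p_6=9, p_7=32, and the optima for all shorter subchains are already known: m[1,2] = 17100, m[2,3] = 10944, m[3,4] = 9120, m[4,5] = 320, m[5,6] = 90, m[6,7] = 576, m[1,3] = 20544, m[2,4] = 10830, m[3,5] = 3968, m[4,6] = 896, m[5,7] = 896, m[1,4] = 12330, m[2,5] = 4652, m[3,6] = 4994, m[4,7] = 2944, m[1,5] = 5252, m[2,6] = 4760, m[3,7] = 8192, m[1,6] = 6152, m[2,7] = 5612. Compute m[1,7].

m[1,7] = min over k∈[1,6] of m[1,k]+m[k+1,7]+p_{0}·p_k·p_{7}.
k=1: 0 + 5612 + 50·6·32 = 15212; k=2: 17100 + 8192 + 50·57·32 = 116492; k=3: 20544 + 2944 + 50·32·32 = 74688; k=4: 12330 + 896 + 50·5·32 = 21226; k=5: 5252 + 576 + 50·2·32 = 9028; k=6: 6152 + 0 + 50·9·32 = 20552.
Minimum: 9028 at k=5.

9028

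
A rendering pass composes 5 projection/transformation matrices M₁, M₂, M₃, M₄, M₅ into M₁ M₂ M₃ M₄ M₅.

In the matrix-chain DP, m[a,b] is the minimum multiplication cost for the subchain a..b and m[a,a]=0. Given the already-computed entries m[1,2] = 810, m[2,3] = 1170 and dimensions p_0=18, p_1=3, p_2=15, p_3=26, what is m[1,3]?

2574

m[1,3] = min over k∈[1,2] of m[1,k]+m[k+1,3]+p_{0}·p_k·p_{3}.
k=1: 0 + 1170 + 18·3·26 = 2574; k=2: 810 + 0 + 18·15·26 = 7830.
Minimum: 2574 at k=1.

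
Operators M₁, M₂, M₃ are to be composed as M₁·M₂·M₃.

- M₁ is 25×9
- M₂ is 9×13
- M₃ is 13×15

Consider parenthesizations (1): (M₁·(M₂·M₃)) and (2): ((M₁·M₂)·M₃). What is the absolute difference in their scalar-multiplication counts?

Order (1) = (M₁·(M₂·M₃)): (M₂·M₃): 9×13 by 13×15 → 9×15, cost 9·13·15 = 1755; (M₁·(M₂·M₃)): 25×9 by 9×15 → 25×15, cost 25·9·15 = 3375; cumulative 5130. Total 5130.
Order (2) = ((M₁·M₂)·M₃): (M₁·M₂): 25×9 by 9×13 → 25×13, cost 25·9·13 = 2925; ((M₁·M₂)·M₃): 25×13 by 13×15 → 25×15, cost 25·13·15 = 4875; cumulative 7800. Total 7800.
Difference: |5130 − 7800| = 2670.

2670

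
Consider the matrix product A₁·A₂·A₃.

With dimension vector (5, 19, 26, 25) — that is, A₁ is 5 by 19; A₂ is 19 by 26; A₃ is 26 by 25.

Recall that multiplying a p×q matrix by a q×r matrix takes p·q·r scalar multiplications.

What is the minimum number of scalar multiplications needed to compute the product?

5720

Order (A₁·(A₂·A₃)): (A₂·A₃): 19×26 by 26×25 → 19×25, cost 19·26·25 = 12350; (A₁·(A₂·A₃)): 5×19 by 19×25 → 5×25, cost 5·19·25 = 2375; cumulative 14725. Total 14725.
Order ((A₁·A₂)·A₃): (A₁·A₂): 5×19 by 19×26 → 5×26, cost 5·19·26 = 2470; ((A₁·A₂)·A₃): 5×26 by 26×25 → 5×25, cost 5·26·25 = 3250; cumulative 5720. Total 5720.
Minimum: 5720.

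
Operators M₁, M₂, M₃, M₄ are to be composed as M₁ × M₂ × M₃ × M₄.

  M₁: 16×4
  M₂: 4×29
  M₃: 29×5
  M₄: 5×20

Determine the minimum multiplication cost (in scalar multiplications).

2260

Adjacent pairs: M₁M₂ = 16·4·29 = 1856; M₂M₃ = 4·29·5 = 580; M₃M₄ = 29·5·20 = 2900.
Length 3: M₁..M₃: k=1: 0+580+16·4·5=900; k=2: 1856+0+16·29·5=4176 → min 900 | M₂..M₄: k=2: 0+2900+4·29·20=5220; k=3: 580+0+4·5·20=980 → min 980.
Length 4: M₁..M₄: k=1: 0+980+16·4·20=2260; k=2: 1856+2900+16·29·20=14036; k=3: 900+0+16·5·20=2500 → min 2260.
Optimal order: (M₁ × ((M₂ × M₃) × M₄)) with cost 2260.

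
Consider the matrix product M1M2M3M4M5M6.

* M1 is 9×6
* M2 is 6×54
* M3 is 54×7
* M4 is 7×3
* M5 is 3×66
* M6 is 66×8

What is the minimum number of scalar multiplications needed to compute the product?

4068

Adjacent pairs: M1M2 = 9·6·54 = 2916; M2M3 = 6·54·7 = 2268; M3M4 = 54·7·3 = 1134; M4M5 = 7·3·66 = 1386; M5M6 = 3·66·8 = 1584.
Length 3: M1..M3: k=1: 0+2268+9·6·7=2646; k=2: 2916+0+9·54·7=6318 → min 2646 | M2..M4: k=2: 0+1134+6·54·3=2106; k=3: 2268+0+6·7·3=2394 → min 2106 | M3..M5: k=3: 0+1386+54·7·66=26334; k=4: 1134+0+54·3·66=11826 → min 11826 | M4..M6: k=4: 0+1584+7·3·8=1752; k=5: 1386+0+7·66·8=5082 → min 1752.
Length 4: M1..M4: k=1: 0+2106+9·6·3=2268; k=2: 2916+1134+9·54·3=5508; k=3: 2646+0+9·7·3=2835 → min 2268 | M2..M5: k=2: 0+11826+6·54·66=33210; k=3: 2268+1386+6·7·66=6426; k=4: 2106+0+6·3·66=3294 → min 3294 | M3..M6: k=3: 0+1752+54·7·8=4776; k=4: 1134+1584+54·3·8=4014; k=5: 11826+0+54·66·8=40338 → min 4014.
Length 5: M1..M5: k=1: 0+3294+9·6·66=6858; k=2: 2916+11826+9·54·66=46818; k=3: 2646+1386+9·7·66=8190; k=4: 2268+0+9·3·66=4050 → min 4050 | M2..M6: k=2: 0+4014+6·54·8=6606; k=3: 2268+1752+6·7·8=4356; k=4: 2106+1584+6·3·8=3834; k=5: 3294+0+6·66·8=6462 → min 3834.
Length 6: M1..M6: k=1: 0+3834+9·6·8=4266; k=2: 2916+4014+9·54·8=10818; k=3: 2646+1752+9·7·8=4902; k=4: 2268+1584+9·3·8=4068; k=5: 4050+0+9·66·8=8802 → min 4068.
Optimal order: ((M1(M2(M3M4)))(M5M6)) with cost 4068.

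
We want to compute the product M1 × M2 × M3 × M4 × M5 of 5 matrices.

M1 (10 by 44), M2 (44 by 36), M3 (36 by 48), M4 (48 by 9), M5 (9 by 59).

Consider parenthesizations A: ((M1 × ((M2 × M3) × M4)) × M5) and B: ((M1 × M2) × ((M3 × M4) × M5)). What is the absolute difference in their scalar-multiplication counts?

32562

Order A = ((M1 × ((M2 × M3) × M4)) × M5): (M2 × M3): 44×36 by 36×48 → 44×48, cost 44·36·48 = 76032; ((M2 × M3) × M4): 44×48 by 48×9 → 44×9, cost 44·48·9 = 19008; cumulative 95040; (M1 × ((M2 × M3) × M4)): 10×44 by 44×9 → 10×9, cost 10·44·9 = 3960; cumulative 99000; ((M1 × ((M2 × M3) × M4)) × M5): 10×9 by 9×59 → 10×59, cost 10·9·59 = 5310; cumulative 104310. Total 104310.
Order B = ((M1 × M2) × ((M3 × M4) × M5)): (M1 × M2): 10×44 by 44×36 → 10×36, cost 10·44·36 = 15840; (M3 × M4): 36×48 by 48×9 → 36×9, cost 36·48·9 = 15552; ((M3 × M4) × M5): 36×9 by 9×59 → 36×59, cost 36·9·59 = 19116; cumulative 34668; ((M1 × M2) × ((M3 × M4) × M5)): 10×36 by 36×59 → 10×59, cost 10·36·59 = 21240; cumulative 71748. Total 71748.
Difference: |104310 − 71748| = 32562.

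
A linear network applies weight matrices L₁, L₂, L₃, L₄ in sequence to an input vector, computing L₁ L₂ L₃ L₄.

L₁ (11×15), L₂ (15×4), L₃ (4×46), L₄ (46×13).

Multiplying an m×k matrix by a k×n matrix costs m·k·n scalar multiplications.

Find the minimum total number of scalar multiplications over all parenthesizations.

Adjacent pairs: L₁L₂ = 11·15·4 = 660; L₂L₃ = 15·4·46 = 2760; L₃L₄ = 4·46·13 = 2392.
Length 3: L₁..L₃: k=1: 0+2760+11·15·46=10350; k=2: 660+0+11·4·46=2684 → min 2684 | L₂..L₄: k=2: 0+2392+15·4·13=3172; k=3: 2760+0+15·46·13=11730 → min 3172.
Length 4: L₁..L₄: k=1: 0+3172+11·15·13=5317; k=2: 660+2392+11·4·13=3624; k=3: 2684+0+11·46·13=9262 → min 3624.
Optimal order: ((L₁ L₂) (L₃ L₄)) with cost 3624.

3624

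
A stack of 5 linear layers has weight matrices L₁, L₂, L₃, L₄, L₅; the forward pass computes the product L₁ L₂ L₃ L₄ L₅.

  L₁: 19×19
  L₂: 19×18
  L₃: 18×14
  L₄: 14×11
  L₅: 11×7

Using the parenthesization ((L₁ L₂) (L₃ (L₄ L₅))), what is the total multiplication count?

11734

(L₁ L₂): 19×19 by 19×18 → 19×18, cost 19·19·18 = 6498
(L₄ L₅): 14×11 by 11×7 → 14×7, cost 14·11·7 = 1078
(L₃ (L₄ L₅)): 18×14 by 14×7 → 18×7, cost 18·14·7 = 1764; cumulative 2842
((L₁ L₂) (L₃ (L₄ L₅))): 19×18 by 18×7 → 19×7, cost 19·18·7 = 2394; cumulative 11734
Total: 11734 scalar multiplications.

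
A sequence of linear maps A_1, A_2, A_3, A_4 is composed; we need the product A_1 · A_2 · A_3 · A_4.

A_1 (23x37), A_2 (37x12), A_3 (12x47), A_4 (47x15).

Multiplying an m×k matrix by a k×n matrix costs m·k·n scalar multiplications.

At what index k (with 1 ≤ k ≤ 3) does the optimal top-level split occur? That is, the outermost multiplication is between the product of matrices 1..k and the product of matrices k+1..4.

2

Adjacent pairs: A_1A_2 = 23·37·12 = 10212; A_2A_3 = 37·12·47 = 20868; A_3A_4 = 12·47·15 = 8460.
Length 3: A_1..A_3: k=1: 0+20868+23·37·47=60865; k=2: 10212+0+23·12·47=23184 → min 23184 | A_2..A_4: k=2: 0+8460+37·12·15=15120; k=3: 20868+0+37·47·15=46953 → min 15120.
Top-level splits: k=1: (A_1..A_1)·(A_2..A_4) → 0+15120+23·37·15 = 27885; k=2: (A_1..A_2)·(A_3..A_4) → 10212+8460+23·12·15 = 22812; k=3: (A_1..A_3)·(A_4..A_4) → 23184+0+23·47·15 = 39399.
Best split is after A_2, i.e. k = 2.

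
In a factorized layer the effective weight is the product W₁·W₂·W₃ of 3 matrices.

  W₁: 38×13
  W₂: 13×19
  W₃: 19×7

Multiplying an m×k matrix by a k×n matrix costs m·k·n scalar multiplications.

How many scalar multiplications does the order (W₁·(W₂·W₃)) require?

5187

(W₂·W₃): 13×19 by 19×7 → 13×7, cost 13·19·7 = 1729
(W₁·(W₂·W₃)): 38×13 by 13×7 → 38×7, cost 38·13·7 = 3458; cumulative 5187
Total: 5187 scalar multiplications.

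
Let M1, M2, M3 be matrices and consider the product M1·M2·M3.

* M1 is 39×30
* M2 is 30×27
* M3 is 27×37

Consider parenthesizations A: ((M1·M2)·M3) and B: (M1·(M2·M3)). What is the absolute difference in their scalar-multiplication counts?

2709

Order A = ((M1·M2)·M3): (M1·M2): 39×30 by 30×27 → 39×27, cost 39·30·27 = 31590; ((M1·M2)·M3): 39×27 by 27×37 → 39×37, cost 39·27·37 = 38961; cumulative 70551. Total 70551.
Order B = (M1·(M2·M3)): (M2·M3): 30×27 by 27×37 → 30×37, cost 30·27·37 = 29970; (M1·(M2·M3)): 39×30 by 30×37 → 39×37, cost 39·30·37 = 43290; cumulative 73260. Total 73260.
Difference: |70551 − 73260| = 2709.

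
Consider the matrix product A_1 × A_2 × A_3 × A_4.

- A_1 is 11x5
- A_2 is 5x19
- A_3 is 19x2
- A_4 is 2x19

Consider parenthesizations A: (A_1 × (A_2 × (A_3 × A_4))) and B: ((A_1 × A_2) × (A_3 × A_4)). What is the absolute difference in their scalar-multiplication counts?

2166

Order A = (A_1 × (A_2 × (A_3 × A_4))): (A_3 × A_4): 19×2 by 2×19 → 19×19, cost 19·2·19 = 722; (A_2 × (A_3 × A_4)): 5×19 by 19×19 → 5×19, cost 5·19·19 = 1805; cumulative 2527; (A_1 × (A_2 × (A_3 × A_4))): 11×5 by 5×19 → 11×19, cost 11·5·19 = 1045; cumulative 3572. Total 3572.
Order B = ((A_1 × A_2) × (A_3 × A_4)): (A_1 × A_2): 11×5 by 5×19 → 11×19, cost 11·5·19 = 1045; (A_3 × A_4): 19×2 by 2×19 → 19×19, cost 19·2·19 = 722; ((A_1 × A_2) × (A_3 × A_4)): 11×19 by 19×19 → 11×19, cost 11·19·19 = 3971; cumulative 5738. Total 5738.
Difference: |3572 − 5738| = 2166.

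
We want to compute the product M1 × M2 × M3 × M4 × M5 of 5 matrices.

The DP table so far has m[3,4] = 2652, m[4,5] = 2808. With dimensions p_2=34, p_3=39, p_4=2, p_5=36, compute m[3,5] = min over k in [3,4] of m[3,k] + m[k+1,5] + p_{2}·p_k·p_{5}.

m[3,5] = min over k∈[3,4] of m[3,k]+m[k+1,5]+p_{2}·p_k·p_{5}.
k=3: 0 + 2808 + 34·39·36 = 50544; k=4: 2652 + 0 + 34·2·36 = 5100.
Minimum: 5100 at k=4.

5100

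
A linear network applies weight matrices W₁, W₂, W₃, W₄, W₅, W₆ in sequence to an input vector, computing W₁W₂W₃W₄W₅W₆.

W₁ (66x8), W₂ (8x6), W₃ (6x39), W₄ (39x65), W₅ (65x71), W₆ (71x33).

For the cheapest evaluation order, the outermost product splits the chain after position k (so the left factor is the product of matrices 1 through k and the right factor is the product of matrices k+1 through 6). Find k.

Adjacent pairs: W₁W₂ = 66·8·6 = 3168; W₂W₃ = 8·6·39 = 1872; W₃W₄ = 6·39·65 = 15210; W₄W₅ = 39·65·71 = 179985; W₅W₆ = 65·71·33 = 152295.
Length 3: W₁..W₃: k=1: 0+1872+66·8·39=22464; k=2: 3168+0+66·6·39=18612 → min 18612 | W₂..W₄: k=2: 0+15210+8·6·65=18330; k=3: 1872+0+8·39·65=22152 → min 18330 | W₃..W₅: k=3: 0+179985+6·39·71=196599; k=4: 15210+0+6·65·71=42900 → min 42900 | W₄..W₆: k=4: 0+152295+39·65·33=235950; k=5: 179985+0+39·71·33=271362 → min 235950.
Length 4: W₁..W₄: k=1: 0+18330+66·8·65=52650; k=2: 3168+15210+66·6·65=44118; k=3: 18612+0+66·39·65=185922 → min 44118 | W₂..W₅: k=2: 0+42900+8·6·71=46308; k=3: 1872+179985+8·39·71=204009; k=4: 18330+0+8·65·71=55250 → min 46308 | W₃..W₆: k=3: 0+235950+6·39·33=243672; k=4: 15210+152295+6·65·33=180375; k=5: 42900+0+6·71·33=56958 → min 56958.
Length 5: W₁..W₅: k=1: 0+46308+66·8·71=83796; k=2: 3168+42900+66·6·71=74184; k=3: 18612+179985+66·39·71=381351; k=4: 44118+0+66·65·71=348708 → min 74184 | W₂..W₆: k=2: 0+56958+8·6·33=58542; k=3: 1872+235950+8·39·33=248118; k=4: 18330+152295+8·65·33=187785; k=5: 46308+0+8·71·33=65052 → min 58542.
Top-level splits: k=1: (W₁..W₁)·(W₂..W₆) → 0+58542+66·8·33 = 75966; k=2: (W₁..W₂)·(W₃..W₆) → 3168+56958+66·6·33 = 73194; k=3: (W₁..W₃)·(W₄..W₆) → 18612+235950+66·39·33 = 339504; k=4: (W₁..W₄)·(W₅..W₆) → 44118+152295+66·65·33 = 337983; k=5: (W₁..W₅)·(W₆..W₆) → 74184+0+66·71·33 = 228822.
Best split is after W₂, i.e. k = 2.

2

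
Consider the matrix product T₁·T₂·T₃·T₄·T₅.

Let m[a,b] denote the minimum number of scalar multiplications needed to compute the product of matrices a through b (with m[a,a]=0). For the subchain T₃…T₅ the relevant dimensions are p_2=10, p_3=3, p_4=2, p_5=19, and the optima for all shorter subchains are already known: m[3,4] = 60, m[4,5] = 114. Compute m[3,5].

m[3,5] = min over k∈[3,4] of m[3,k]+m[k+1,5]+p_{2}·p_k·p_{5}.
k=3: 0 + 114 + 10·3·19 = 684; k=4: 60 + 0 + 10·2·19 = 440.
Minimum: 440 at k=4.

440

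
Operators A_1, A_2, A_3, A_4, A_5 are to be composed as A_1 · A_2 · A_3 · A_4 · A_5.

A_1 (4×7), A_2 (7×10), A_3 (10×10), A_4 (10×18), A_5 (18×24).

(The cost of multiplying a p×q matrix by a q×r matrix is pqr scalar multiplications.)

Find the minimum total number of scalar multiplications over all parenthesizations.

3128

Adjacent pairs: A_1A_2 = 4·7·10 = 280; A_2A_3 = 7·10·10 = 700; A_3A_4 = 10·10·18 = 1800; A_4A_5 = 10·18·24 = 4320.
Length 3: A_1..A_3: k=1: 0+700+4·7·10=980; k=2: 280+0+4·10·10=680 → min 680 | A_2..A_4: k=2: 0+1800+7·10·18=3060; k=3: 700+0+7·10·18=1960 → min 1960 | A_3..A_5: k=3: 0+4320+10·10·24=6720; k=4: 1800+0+10·18·24=6120 → min 6120.
Length 4: A_1..A_4: k=1: 0+1960+4·7·18=2464; k=2: 280+1800+4·10·18=2800; k=3: 680+0+4·10·18=1400 → min 1400 | A_2..A_5: k=2: 0+6120+7·10·24=7800; k=3: 700+4320+7·10·24=6700; k=4: 1960+0+7·18·24=4984 → min 4984.
Length 5: A_1..A_5: k=1: 0+4984+4·7·24=5656; k=2: 280+6120+4·10·24=7360; k=3: 680+4320+4·10·24=5960; k=4: 1400+0+4·18·24=3128 → min 3128.
Optimal order: ((((A_1 · A_2) · A_3) · A_4) · A_5) with cost 3128.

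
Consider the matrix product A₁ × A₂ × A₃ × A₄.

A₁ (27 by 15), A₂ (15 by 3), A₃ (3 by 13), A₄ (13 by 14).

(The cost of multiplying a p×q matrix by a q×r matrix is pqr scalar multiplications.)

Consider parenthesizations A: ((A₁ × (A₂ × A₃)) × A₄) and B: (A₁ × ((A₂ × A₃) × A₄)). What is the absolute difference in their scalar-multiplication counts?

Order A = ((A₁ × (A₂ × A₃)) × A₄): (A₂ × A₃): 15×3 by 3×13 → 15×13, cost 15·3·13 = 585; (A₁ × (A₂ × A₃)): 27×15 by 15×13 → 27×13, cost 27·15·13 = 5265; cumulative 5850; ((A₁ × (A₂ × A₃)) × A₄): 27×13 by 13×14 → 27×14, cost 27·13·14 = 4914; cumulative 10764. Total 10764.
Order B = (A₁ × ((A₂ × A₃) × A₄)): (A₂ × A₃): 15×3 by 3×13 → 15×13, cost 15·3·13 = 585; ((A₂ × A₃) × A₄): 15×13 by 13×14 → 15×14, cost 15·13·14 = 2730; cumulative 3315; (A₁ × ((A₂ × A₃) × A₄)): 27×15 by 15×14 → 27×14, cost 27·15·14 = 5670; cumulative 8985. Total 8985.
Difference: |10764 − 8985| = 1779.

1779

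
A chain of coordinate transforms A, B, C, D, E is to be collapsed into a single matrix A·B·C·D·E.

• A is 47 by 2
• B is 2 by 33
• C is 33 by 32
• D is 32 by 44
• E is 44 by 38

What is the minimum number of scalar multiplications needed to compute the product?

Adjacent pairs: AB = 47·2·33 = 3102; BC = 2·33·32 = 2112; CD = 33·32·44 = 46464; DE = 32·44·38 = 53504.
Length 3: A..C: k=1: 0+2112+47·2·32=5120; k=2: 3102+0+47·33·32=52734 → min 5120 | B..D: k=2: 0+46464+2·33·44=49368; k=3: 2112+0+2·32·44=4928 → min 4928 | C..E: k=3: 0+53504+33·32·38=93632; k=4: 46464+0+33·44·38=101640 → min 93632.
Length 4: A..D: k=1: 0+4928+47·2·44=9064; k=2: 3102+46464+47·33·44=117810; k=3: 5120+0+47·32·44=71296 → min 9064 | B..E: k=2: 0+93632+2·33·38=96140; k=3: 2112+53504+2·32·38=58048; k=4: 4928+0+2·44·38=8272 → min 8272.
Length 5: A..E: k=1: 0+8272+47·2·38=11844; k=2: 3102+93632+47·33·38=155672; k=3: 5120+53504+47·32·38=115776; k=4: 9064+0+47·44·38=87648 → min 11844.
Optimal order: (A·(((B·C)·D)·E)) with cost 11844.

11844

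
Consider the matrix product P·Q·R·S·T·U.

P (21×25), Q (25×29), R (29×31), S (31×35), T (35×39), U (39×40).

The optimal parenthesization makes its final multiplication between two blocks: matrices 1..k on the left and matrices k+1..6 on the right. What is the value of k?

Adjacent pairs: PQ = 21·25·29 = 15225; QR = 25·29·31 = 22475; RS = 29·31·35 = 31465; ST = 31·35·39 = 42315; TU = 35·39·40 = 54600.
Length 3: P..R: k=1: 0+22475+21·25·31=38750; k=2: 15225+0+21·29·31=34104 → min 34104 | Q..S: k=2: 0+31465+25·29·35=56840; k=3: 22475+0+25·31·35=49600 → min 49600 | R..T: k=3: 0+42315+29·31·39=77376; k=4: 31465+0+29·35·39=71050 → min 71050 | S..U: k=4: 0+54600+31·35·40=98000; k=5: 42315+0+31·39·40=90675 → min 90675.
Length 4: P..S: k=1: 0+49600+21·25·35=67975; k=2: 15225+31465+21·29·35=68005; k=3: 34104+0+21·31·35=56889 → min 56889 | Q..T: k=2: 0+71050+25·29·39=99325; k=3: 22475+42315+25·31·39=95015; k=4: 49600+0+25·35·39=83725 → min 83725 | R..U: k=3: 0+90675+29·31·40=126635; k=4: 31465+54600+29·35·40=126665; k=5: 71050+0+29·39·40=116290 → min 116290.
Length 5: P..T: k=1: 0+83725+21·25·39=104200; k=2: 15225+71050+21·29·39=110026; k=3: 34104+42315+21·31·39=101808; k=4: 56889+0+21·35·39=85554 → min 85554 | Q..U: k=2: 0+116290+25·29·40=145290; k=3: 22475+90675+25·31·40=144150; k=4: 49600+54600+25·35·40=139200; k=5: 83725+0+25·39·40=122725 → min 122725.
Top-level splits: k=1: (P..P)·(Q..U) → 0+122725+21·25·40 = 143725; k=2: (P..Q)·(R..U) → 15225+116290+21·29·40 = 155875; k=3: (P..R)·(S..U) → 34104+90675+21·31·40 = 150819; k=4: (P..S)·(T..U) → 56889+54600+21·35·40 = 140889; k=5: (P..T)·(U..U) → 85554+0+21·39·40 = 118314.
Best split is after T, i.e. k = 5.

5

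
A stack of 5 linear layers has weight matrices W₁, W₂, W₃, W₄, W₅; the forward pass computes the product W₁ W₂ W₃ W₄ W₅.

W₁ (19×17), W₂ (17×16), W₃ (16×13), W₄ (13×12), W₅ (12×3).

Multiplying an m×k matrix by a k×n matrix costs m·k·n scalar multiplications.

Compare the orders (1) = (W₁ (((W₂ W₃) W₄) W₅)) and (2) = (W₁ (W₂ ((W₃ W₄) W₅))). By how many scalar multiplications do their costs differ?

Order (1) = (W₁ (((W₂ W₃) W₄) W₅)): (W₂ W₃): 17×16 by 16×13 → 17×13, cost 17·16·13 = 3536; ((W₂ W₃) W₄): 17×13 by 13×12 → 17×12, cost 17·13·12 = 2652; cumulative 6188; (((W₂ W₃) W₄) W₅): 17×12 by 12×3 → 17×3, cost 17·12·3 = 612; cumulative 6800; (W₁ (((W₂ W₃) W₄) W₅)): 19×17 by 17×3 → 19×3, cost 19·17·3 = 969; cumulative 7769. Total 7769.
Order (2) = (W₁ (W₂ ((W₃ W₄) W₅))): (W₃ W₄): 16×13 by 13×12 → 16×12, cost 16·13·12 = 2496; ((W₃ W₄) W₅): 16×12 by 12×3 → 16×3, cost 16·12·3 = 576; cumulative 3072; (W₂ ((W₃ W₄) W₅)): 17×16 by 16×3 → 17×3, cost 17·16·3 = 816; cumulative 3888; (W₁ (W₂ ((W₃ W₄) W₅))): 19×17 by 17×3 → 19×3, cost 19·17·3 = 969; cumulative 4857. Total 4857.
Difference: |7769 − 4857| = 2912.

2912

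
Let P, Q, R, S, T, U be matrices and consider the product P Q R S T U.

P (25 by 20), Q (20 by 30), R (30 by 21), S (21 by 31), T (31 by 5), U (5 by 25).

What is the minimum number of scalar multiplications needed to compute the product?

15030

Adjacent pairs: PQ = 25·20·30 = 15000; QR = 20·30·21 = 12600; RS = 30·21·31 = 19530; ST = 21·31·5 = 3255; TU = 31·5·25 = 3875.
Length 3: P..R: k=1: 0+12600+25·20·21=23100; k=2: 15000+0+25·30·21=30750 → min 23100 | Q..S: k=2: 0+19530+20·30·31=38130; k=3: 12600+0+20·21·31=25620 → min 25620 | R..T: k=3: 0+3255+30·21·5=6405; k=4: 19530+0+30·31·5=24180 → min 6405 | S..U: k=4: 0+3875+21·31·25=20150; k=5: 3255+0+21·5·25=5880 → min 5880.
Length 4: P..S: k=1: 0+25620+25·20·31=41120; k=2: 15000+19530+25·30·31=57780; k=3: 23100+0+25·21·31=39375 → min 39375 | Q..T: k=2: 0+6405+20·30·5=9405; k=3: 12600+3255+20·21·5=17955; k=4: 25620+0+20·31·5=28720 → min 9405 | R..U: k=3: 0+5880+30·21·25=21630; k=4: 19530+3875+30·31·25=46655; k=5: 6405+0+30·5·25=10155 → min 10155.
Length 5: P..T: k=1: 0+9405+25·20·5=11905; k=2: 15000+6405+25·30·5=25155; k=3: 23100+3255+25·21·5=28980; k=4: 39375+0+25·31·5=43250 → min 11905 | Q..U: k=2: 0+10155+20·30·25=25155; k=3: 12600+5880+20·21·25=28980; k=4: 25620+3875+20·31·25=44995; k=5: 9405+0+20·5·25=11905 → min 11905.
Length 6: P..U: k=1: 0+11905+25·20·25=24405; k=2: 15000+10155+25·30·25=43905; k=3: 23100+5880+25·21·25=42105; k=4: 39375+3875+25·31·25=62625; k=5: 11905+0+25·5·25=15030 → min 15030.
Optimal order: ((P (Q (R (S T)))) U) with cost 15030.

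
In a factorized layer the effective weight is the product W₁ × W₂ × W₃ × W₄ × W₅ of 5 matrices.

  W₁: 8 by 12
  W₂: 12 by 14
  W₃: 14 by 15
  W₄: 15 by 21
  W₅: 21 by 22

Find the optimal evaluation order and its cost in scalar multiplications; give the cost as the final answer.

9240

Adjacent pairs: W₁W₂ = 8·12·14 = 1344; W₂W₃ = 12·14·15 = 2520; W₃W₄ = 14·15·21 = 4410; W₄W₅ = 15·21·22 = 6930.
Length 3: W₁..W₃: k=1: 0+2520+8·12·15=3960; k=2: 1344+0+8·14·15=3024 → min 3024 | W₂..W₄: k=2: 0+4410+12·14·21=7938; k=3: 2520+0+12·15·21=6300 → min 6300 | W₃..W₅: k=3: 0+6930+14·15·22=11550; k=4: 4410+0+14·21·22=10878 → min 10878.
Length 4: W₁..W₄: k=1: 0+6300+8·12·21=8316; k=2: 1344+4410+8·14·21=8106; k=3: 3024+0+8·15·21=5544 → min 5544 | W₂..W₅: k=2: 0+10878+12·14·22=14574; k=3: 2520+6930+12·15·22=13410; k=4: 6300+0+12·21·22=11844 → min 11844.
Length 5: W₁..W₅: k=1: 0+11844+8·12·22=13956; k=2: 1344+10878+8·14·22=14686; k=3: 3024+6930+8·15·22=12594; k=4: 5544+0+8·21·22=9240 → min 9240.
Optimal parenthesization: ((((W₁ × W₂) × W₃) × W₄) × W₅) with cost 9240.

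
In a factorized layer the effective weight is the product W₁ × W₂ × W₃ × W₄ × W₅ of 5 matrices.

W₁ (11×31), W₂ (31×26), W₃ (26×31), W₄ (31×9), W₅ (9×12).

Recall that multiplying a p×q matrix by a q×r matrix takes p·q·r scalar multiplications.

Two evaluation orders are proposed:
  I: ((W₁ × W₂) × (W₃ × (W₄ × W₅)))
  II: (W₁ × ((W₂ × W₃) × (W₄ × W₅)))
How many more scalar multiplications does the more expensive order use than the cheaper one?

Order I = ((W₁ × W₂) × (W₃ × (W₄ × W₅))): (W₁ × W₂): 11×31 by 31×26 → 11×26, cost 11·31·26 = 8866; (W₄ × W₅): 31×9 by 9×12 → 31×12, cost 31·9·12 = 3348; (W₃ × (W₄ × W₅)): 26×31 by 31×12 → 26×12, cost 26·31·12 = 9672; cumulative 13020; ((W₁ × W₂) × (W₃ × (W₄ × W₅))): 11×26 by 26×12 → 11×12, cost 11·26·12 = 3432; cumulative 25318. Total 25318.
Order II = (W₁ × ((W₂ × W₃) × (W₄ × W₅))): (W₂ × W₃): 31×26 by 26×31 → 31×31, cost 31·26·31 = 24986; (W₄ × W₅): 31×9 by 9×12 → 31×12, cost 31·9·12 = 3348; ((W₂ × W₃) × (W₄ × W₅)): 31×31 by 31×12 → 31×12, cost 31·31·12 = 11532; cumulative 39866; (W₁ × ((W₂ × W₃) × (W₄ × W₅))): 11×31 by 31×12 → 11×12, cost 11·31·12 = 4092; cumulative 43958. Total 43958.
Difference: |25318 − 43958| = 18640.

18640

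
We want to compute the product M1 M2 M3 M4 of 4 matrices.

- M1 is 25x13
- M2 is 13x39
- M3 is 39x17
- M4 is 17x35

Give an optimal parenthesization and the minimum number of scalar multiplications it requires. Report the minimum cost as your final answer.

Adjacent pairs: M1M2 = 25·13·39 = 12675; M2M3 = 13·39·17 = 8619; M3M4 = 39·17·35 = 23205.
Length 3: M1..M3: k=1: 0+8619+25·13·17=14144; k=2: 12675+0+25·39·17=29250 → min 14144 | M2..M4: k=2: 0+23205+13·39·35=40950; k=3: 8619+0+13·17·35=16354 → min 16354.
Length 4: M1..M4: k=1: 0+16354+25·13·35=27729; k=2: 12675+23205+25·39·35=70005; k=3: 14144+0+25·17·35=29019 → min 27729.
Optimal parenthesization: (M1 ((M2 M3) M4)) with cost 27729.

27729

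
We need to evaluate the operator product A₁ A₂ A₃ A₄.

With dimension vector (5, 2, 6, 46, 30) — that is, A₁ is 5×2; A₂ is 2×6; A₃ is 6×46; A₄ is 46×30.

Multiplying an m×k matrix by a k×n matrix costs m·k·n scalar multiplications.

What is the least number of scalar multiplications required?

Adjacent pairs: A₁A₂ = 5·2·6 = 60; A₂A₃ = 2·6·46 = 552; A₃A₄ = 6·46·30 = 8280.
Length 3: A₁..A₃: k=1: 0+552+5·2·46=1012; k=2: 60+0+5·6·46=1440 → min 1012 | A₂..A₄: k=2: 0+8280+2·6·30=8640; k=3: 552+0+2·46·30=3312 → min 3312.
Length 4: A₁..A₄: k=1: 0+3312+5·2·30=3612; k=2: 60+8280+5·6·30=9240; k=3: 1012+0+5·46·30=7912 → min 3612.
Optimal order: (A₁ ((A₂ A₃) A₄)) with cost 3612.

3612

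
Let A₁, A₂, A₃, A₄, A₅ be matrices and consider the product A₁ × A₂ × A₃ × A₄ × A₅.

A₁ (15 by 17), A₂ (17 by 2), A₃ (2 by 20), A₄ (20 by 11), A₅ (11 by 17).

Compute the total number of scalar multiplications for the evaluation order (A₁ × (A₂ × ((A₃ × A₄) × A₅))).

5727

(A₃ × A₄): 2×20 by 20×11 → 2×11, cost 2·20·11 = 440
((A₃ × A₄) × A₅): 2×11 by 11×17 → 2×17, cost 2·11·17 = 374; cumulative 814
(A₂ × ((A₃ × A₄) × A₅)): 17×2 by 2×17 → 17×17, cost 17·2·17 = 578; cumulative 1392
(A₁ × (A₂ × ((A₃ × A₄) × A₅))): 15×17 by 17×17 → 15×17, cost 15·17·17 = 4335; cumulative 5727
Total: 5727 scalar multiplications.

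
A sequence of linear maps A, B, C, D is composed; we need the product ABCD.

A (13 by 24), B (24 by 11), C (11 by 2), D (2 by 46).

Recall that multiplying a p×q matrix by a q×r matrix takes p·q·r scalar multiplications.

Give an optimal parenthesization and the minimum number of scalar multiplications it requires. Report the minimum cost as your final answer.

Adjacent pairs: AB = 13·24·11 = 3432; BC = 24·11·2 = 528; CD = 11·2·46 = 1012.
Length 3: A..C: k=1: 0+528+13·24·2=1152; k=2: 3432+0+13·11·2=3718 → min 1152 | B..D: k=2: 0+1012+24·11·46=13156; k=3: 528+0+24·2·46=2736 → min 2736.
Length 4: A..D: k=1: 0+2736+13·24·46=17088; k=2: 3432+1012+13·11·46=11022; k=3: 1152+0+13·2·46=2348 → min 2348.
Optimal parenthesization: ((A(BC))D) with cost 2348.

2348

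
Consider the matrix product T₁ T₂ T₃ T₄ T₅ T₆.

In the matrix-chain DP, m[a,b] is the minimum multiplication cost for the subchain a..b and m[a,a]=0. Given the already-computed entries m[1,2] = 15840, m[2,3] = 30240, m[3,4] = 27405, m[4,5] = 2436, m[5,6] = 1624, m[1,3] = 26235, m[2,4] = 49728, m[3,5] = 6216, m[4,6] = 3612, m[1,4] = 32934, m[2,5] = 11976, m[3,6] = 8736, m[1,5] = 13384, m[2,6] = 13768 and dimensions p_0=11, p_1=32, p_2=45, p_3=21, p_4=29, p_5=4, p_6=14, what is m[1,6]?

14000

m[1,6] = min over k∈[1,5] of m[1,k]+m[k+1,6]+p_{0}·p_k·p_{6}.
k=1: 0 + 13768 + 11·32·14 = 18696; k=2: 15840 + 8736 + 11·45·14 = 31506; k=3: 26235 + 3612 + 11·21·14 = 33081; k=4: 32934 + 1624 + 11·29·14 = 39024; k=5: 13384 + 0 + 11·4·14 = 14000.
Minimum: 14000 at k=5.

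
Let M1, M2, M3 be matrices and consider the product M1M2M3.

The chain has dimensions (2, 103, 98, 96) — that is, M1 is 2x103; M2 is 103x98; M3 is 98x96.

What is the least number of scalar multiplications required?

Order (M1(M2M3)): (M2M3): 103×98 by 98×96 → 103×96, cost 103·98·96 = 969024; (M1(M2M3)): 2×103 by 103×96 → 2×96, cost 2·103·96 = 19776; cumulative 988800. Total 988800.
Order ((M1M2)M3): (M1M2): 2×103 by 103×98 → 2×98, cost 2·103·98 = 20188; ((M1M2)M3): 2×98 by 98×96 → 2×96, cost 2·98·96 = 18816; cumulative 39004. Total 39004.
Minimum: 39004.

39004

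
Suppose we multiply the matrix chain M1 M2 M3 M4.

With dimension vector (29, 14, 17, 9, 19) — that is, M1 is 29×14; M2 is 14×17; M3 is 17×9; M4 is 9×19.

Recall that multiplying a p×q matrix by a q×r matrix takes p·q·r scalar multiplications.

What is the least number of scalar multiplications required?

10755

Adjacent pairs: M1M2 = 29·14·17 = 6902; M2M3 = 14·17·9 = 2142; M3M4 = 17·9·19 = 2907.
Length 3: M1..M3: k=1: 0+2142+29·14·9=5796; k=2: 6902+0+29·17·9=11339 → min 5796 | M2..M4: k=2: 0+2907+14·17·19=7429; k=3: 2142+0+14·9·19=4536 → min 4536.
Length 4: M1..M4: k=1: 0+4536+29·14·19=12250; k=2: 6902+2907+29·17·19=19176; k=3: 5796+0+29·9·19=10755 → min 10755.
Optimal order: ((M1 (M2 M3)) M4) with cost 10755.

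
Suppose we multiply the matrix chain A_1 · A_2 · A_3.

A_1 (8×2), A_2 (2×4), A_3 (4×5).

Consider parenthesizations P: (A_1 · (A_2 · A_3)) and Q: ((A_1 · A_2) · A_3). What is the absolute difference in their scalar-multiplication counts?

104

Order P = (A_1 · (A_2 · A_3)): (A_2 · A_3): 2×4 by 4×5 → 2×5, cost 2·4·5 = 40; (A_1 · (A_2 · A_3)): 8×2 by 2×5 → 8×5, cost 8·2·5 = 80; cumulative 120. Total 120.
Order Q = ((A_1 · A_2) · A_3): (A_1 · A_2): 8×2 by 2×4 → 8×4, cost 8·2·4 = 64; ((A_1 · A_2) · A_3): 8×4 by 4×5 → 8×5, cost 8·4·5 = 160; cumulative 224. Total 224.
Difference: |120 − 224| = 104.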